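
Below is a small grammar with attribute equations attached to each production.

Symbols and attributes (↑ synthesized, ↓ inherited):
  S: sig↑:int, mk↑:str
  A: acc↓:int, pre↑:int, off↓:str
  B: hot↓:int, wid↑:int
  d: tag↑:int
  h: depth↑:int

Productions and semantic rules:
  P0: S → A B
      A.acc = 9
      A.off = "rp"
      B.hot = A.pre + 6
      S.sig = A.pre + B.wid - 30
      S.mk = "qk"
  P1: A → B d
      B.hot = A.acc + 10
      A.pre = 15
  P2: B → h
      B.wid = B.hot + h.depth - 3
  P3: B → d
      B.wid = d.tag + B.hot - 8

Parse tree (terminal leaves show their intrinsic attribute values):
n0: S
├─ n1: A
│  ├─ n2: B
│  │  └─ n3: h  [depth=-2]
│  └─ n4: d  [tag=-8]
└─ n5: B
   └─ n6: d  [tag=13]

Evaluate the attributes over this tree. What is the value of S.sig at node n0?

11

1. n1.acc = 9  [9]
2. n1.off = "rp"  ["rp"]
3. n2.hot = 19  [A.acc + 10]
4. n3.depth = -2  [terminal]
5. n2.wid = 14  [B.hot + h.depth - 3]
6. n4.tag = -8  [terminal]
7. n1.pre = 15  [15]
8. n5.hot = 21  [A.pre + 6]
9. n6.tag = 13  [terminal]
10. n5.wid = 26  [d.tag + B.hot - 8]
11. n0.sig = 11  [A.pre + B.wid - 30]
12. n0.mk = "qk"  ["qk"]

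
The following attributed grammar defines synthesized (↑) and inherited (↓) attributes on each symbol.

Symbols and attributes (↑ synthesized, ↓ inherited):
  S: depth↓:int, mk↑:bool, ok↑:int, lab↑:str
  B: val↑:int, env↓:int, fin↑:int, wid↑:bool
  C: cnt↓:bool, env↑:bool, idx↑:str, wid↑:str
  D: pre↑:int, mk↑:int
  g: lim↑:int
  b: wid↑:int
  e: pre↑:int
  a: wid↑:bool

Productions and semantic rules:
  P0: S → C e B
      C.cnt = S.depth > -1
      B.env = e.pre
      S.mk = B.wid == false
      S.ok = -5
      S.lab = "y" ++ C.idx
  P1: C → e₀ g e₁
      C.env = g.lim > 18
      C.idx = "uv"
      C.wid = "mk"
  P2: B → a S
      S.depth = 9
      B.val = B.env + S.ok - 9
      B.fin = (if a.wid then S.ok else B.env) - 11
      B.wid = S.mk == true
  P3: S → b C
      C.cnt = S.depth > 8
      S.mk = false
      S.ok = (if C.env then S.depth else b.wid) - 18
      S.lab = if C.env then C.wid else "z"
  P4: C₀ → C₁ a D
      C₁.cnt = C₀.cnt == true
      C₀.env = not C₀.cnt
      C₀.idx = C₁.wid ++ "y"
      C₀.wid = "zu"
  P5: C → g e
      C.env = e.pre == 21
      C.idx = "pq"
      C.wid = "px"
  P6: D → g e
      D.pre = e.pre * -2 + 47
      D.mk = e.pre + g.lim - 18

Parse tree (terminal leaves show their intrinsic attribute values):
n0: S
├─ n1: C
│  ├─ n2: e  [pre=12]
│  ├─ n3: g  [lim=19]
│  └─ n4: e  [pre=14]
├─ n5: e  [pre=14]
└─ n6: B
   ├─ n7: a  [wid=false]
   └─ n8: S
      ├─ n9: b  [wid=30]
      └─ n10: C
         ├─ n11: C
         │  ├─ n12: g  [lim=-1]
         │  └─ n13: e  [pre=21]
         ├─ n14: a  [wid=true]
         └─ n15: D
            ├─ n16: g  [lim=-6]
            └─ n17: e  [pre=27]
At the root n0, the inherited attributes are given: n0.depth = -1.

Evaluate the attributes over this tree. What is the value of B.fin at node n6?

3

1. n0.depth = -1  [given at root]
2. n1.cnt = false  [S.depth > -1]
3. n2.pre = 12  [terminal]
4. n3.lim = 19  [terminal]
5. n4.pre = 14  [terminal]
6. n1.env = true  [g.lim > 18]
7. n1.idx = "uv"  ["uv"]
8. n1.wid = "mk"  ["mk"]
9. n5.pre = 14  [terminal]
10. n6.env = 14  [e.pre]
11. n7.wid = false  [terminal]
12. n8.depth = 9  [9]
13. n9.wid = 30  [terminal]
14. n10.cnt = true  [S.depth > 8]
15. n11.cnt = true  [C₀.cnt == true]
16. n12.lim = -1  [terminal]
17. n13.pre = 21  [terminal]
18. n11.env = true  [e.pre == 21]
19. n11.idx = "pq"  ["pq"]
20. n11.wid = "px"  ["px"]
21. n14.wid = true  [terminal]
22. n16.lim = -6  [terminal]
23. n17.pre = 27  [terminal]
24. n15.pre = -7  [e.pre * -2 + 47]
25. n15.mk = 3  [e.pre + g.lim - 18]
26. n10.env = false  [not C₀.cnt]
27. n10.idx = "pxy"  [C₁.wid ++ "y"]
28. n10.wid = "zu"  ["zu"]
29. n8.mk = false  [false]
30. n8.ok = 12  [(if C.env then S.depth else b.wid) - 18]
31. n8.lab = "z"  [if C.env then C.wid else "z"]
32. n6.val = 17  [B.env + S.ok - 9]
33. n6.fin = 3  [(if a.wid then S.ok else B.env) - 11]
34. n6.wid = false  [S.mk == true]
35. n0.mk = true  [B.wid == false]
36. n0.ok = -5  [-5]
37. n0.lab = "yuv"  ["y" ++ C.idx]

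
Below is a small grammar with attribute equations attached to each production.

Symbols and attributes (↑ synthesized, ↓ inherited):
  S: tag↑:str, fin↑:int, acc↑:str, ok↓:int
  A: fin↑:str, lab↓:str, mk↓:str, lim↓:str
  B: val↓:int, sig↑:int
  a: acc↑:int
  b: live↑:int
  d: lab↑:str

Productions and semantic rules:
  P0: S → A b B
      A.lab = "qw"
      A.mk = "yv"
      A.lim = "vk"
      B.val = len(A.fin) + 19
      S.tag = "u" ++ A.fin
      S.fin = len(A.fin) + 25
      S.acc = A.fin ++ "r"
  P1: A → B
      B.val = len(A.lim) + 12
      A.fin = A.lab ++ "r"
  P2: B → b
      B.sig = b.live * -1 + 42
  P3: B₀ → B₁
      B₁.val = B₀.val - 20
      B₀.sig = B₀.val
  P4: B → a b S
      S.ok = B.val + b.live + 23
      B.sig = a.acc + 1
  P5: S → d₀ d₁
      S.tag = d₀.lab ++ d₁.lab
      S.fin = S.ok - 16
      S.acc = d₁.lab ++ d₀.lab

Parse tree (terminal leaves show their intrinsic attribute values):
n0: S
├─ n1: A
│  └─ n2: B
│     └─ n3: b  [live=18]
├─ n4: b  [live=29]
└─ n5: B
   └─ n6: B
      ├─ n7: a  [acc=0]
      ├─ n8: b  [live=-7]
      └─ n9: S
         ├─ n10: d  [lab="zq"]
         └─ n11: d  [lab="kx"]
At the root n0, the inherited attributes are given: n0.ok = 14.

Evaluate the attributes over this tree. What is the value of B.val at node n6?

1. n0.ok = 14  [given at root]
2. n1.lab = "qw"  ["qw"]
3. n1.mk = "yv"  ["yv"]
4. n1.lim = "vk"  ["vk"]
5. n2.val = 14  [len(A.lim) + 12]
6. n3.live = 18  [terminal]
7. n2.sig = 24  [b.live * -1 + 42]
8. n1.fin = "qwr"  [A.lab ++ "r"]
9. n4.live = 29  [terminal]
10. n5.val = 22  [len(A.fin) + 19]
11. n6.val = 2  [B₀.val - 20]
12. n7.acc = 0  [terminal]
13. n8.live = -7  [terminal]
14. n9.ok = 18  [B.val + b.live + 23]
15. n10.lab = "zq"  [terminal]
16. n11.lab = "kx"  [terminal]
17. n9.tag = "zqkx"  [d₀.lab ++ d₁.lab]
18. n9.fin = 2  [S.ok - 16]
19. n9.acc = "kxzq"  [d₁.lab ++ d₀.lab]
20. n6.sig = 1  [a.acc + 1]
21. n5.sig = 22  [B₀.val]
22. n0.tag = "uqwr"  ["u" ++ A.fin]
23. n0.fin = 28  [len(A.fin) + 25]
24. n0.acc = "qwrr"  [A.fin ++ "r"]

2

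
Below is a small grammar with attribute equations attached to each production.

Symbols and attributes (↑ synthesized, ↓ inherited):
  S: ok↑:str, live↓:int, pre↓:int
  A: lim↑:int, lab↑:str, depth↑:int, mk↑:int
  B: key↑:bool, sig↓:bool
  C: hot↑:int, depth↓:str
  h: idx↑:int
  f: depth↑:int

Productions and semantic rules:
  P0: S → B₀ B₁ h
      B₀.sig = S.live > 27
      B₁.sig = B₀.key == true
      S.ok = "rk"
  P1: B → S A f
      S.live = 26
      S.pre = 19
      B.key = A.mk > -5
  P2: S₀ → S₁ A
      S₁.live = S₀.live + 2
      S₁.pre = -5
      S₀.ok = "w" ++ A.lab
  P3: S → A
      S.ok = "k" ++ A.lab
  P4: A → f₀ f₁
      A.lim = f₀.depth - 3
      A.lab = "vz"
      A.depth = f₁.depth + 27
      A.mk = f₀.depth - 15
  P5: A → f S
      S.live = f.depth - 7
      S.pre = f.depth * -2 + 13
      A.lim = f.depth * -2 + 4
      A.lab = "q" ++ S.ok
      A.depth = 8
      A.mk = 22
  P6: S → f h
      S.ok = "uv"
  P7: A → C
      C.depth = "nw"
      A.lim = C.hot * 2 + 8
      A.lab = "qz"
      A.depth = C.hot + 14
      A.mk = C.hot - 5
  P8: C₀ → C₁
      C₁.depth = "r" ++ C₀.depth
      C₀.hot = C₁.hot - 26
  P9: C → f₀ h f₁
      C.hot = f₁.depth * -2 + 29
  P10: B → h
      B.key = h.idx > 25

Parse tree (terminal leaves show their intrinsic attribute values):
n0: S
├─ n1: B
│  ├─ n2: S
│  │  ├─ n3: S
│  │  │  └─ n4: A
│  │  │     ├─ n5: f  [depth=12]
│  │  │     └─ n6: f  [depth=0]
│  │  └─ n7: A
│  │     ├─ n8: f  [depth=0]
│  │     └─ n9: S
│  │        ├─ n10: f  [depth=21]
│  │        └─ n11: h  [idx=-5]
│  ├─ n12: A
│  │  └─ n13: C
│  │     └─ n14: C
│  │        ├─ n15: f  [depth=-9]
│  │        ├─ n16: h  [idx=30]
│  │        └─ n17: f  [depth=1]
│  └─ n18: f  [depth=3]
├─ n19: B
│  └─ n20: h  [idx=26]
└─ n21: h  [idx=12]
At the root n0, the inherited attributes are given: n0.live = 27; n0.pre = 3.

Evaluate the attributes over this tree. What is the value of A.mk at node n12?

-4

1. n0.live = 27  [given at root]
2. n0.pre = 3  [given at root]
3. n1.sig = false  [S.live > 27]
4. n2.live = 26  [26]
5. n2.pre = 19  [19]
6. n3.live = 28  [S₀.live + 2]
7. n3.pre = -5  [-5]
8. n5.depth = 12  [terminal]
9. n6.depth = 0  [terminal]
10. n4.lim = 9  [f₀.depth - 3]
11. n4.lab = "vz"  ["vz"]
12. n4.depth = 27  [f₁.depth + 27]
13. n4.mk = -3  [f₀.depth - 15]
14. n3.ok = "kvz"  ["k" ++ A.lab]
15. n8.depth = 0  [terminal]
16. n9.live = -7  [f.depth - 7]
17. n9.pre = 13  [f.depth * -2 + 13]
18. n10.depth = 21  [terminal]
19. n11.idx = -5  [terminal]
20. n9.ok = "uv"  ["uv"]
21. n7.lim = 4  [f.depth * -2 + 4]
22. n7.lab = "quv"  ["q" ++ S.ok]
23. n7.depth = 8  [8]
24. n7.mk = 22  [22]
25. n2.ok = "wquv"  ["w" ++ A.lab]
26. n13.depth = "nw"  ["nw"]
27. n14.depth = "rnw"  ["r" ++ C₀.depth]
28. n15.depth = -9  [terminal]
29. n16.idx = 30  [terminal]
30. n17.depth = 1  [terminal]
31. n14.hot = 27  [f₁.depth * -2 + 29]
32. n13.hot = 1  [C₁.hot - 26]
33. n12.lim = 10  [C.hot * 2 + 8]
34. n12.lab = "qz"  ["qz"]
35. n12.depth = 15  [C.hot + 14]
36. n12.mk = -4  [C.hot - 5]
37. n18.depth = 3  [terminal]
38. n1.key = true  [A.mk > -5]
39. n19.sig = true  [B₀.key == true]
40. n20.idx = 26  [terminal]
41. n19.key = true  [h.idx > 25]
42. n21.idx = 12  [terminal]
43. n0.ok = "rk"  ["rk"]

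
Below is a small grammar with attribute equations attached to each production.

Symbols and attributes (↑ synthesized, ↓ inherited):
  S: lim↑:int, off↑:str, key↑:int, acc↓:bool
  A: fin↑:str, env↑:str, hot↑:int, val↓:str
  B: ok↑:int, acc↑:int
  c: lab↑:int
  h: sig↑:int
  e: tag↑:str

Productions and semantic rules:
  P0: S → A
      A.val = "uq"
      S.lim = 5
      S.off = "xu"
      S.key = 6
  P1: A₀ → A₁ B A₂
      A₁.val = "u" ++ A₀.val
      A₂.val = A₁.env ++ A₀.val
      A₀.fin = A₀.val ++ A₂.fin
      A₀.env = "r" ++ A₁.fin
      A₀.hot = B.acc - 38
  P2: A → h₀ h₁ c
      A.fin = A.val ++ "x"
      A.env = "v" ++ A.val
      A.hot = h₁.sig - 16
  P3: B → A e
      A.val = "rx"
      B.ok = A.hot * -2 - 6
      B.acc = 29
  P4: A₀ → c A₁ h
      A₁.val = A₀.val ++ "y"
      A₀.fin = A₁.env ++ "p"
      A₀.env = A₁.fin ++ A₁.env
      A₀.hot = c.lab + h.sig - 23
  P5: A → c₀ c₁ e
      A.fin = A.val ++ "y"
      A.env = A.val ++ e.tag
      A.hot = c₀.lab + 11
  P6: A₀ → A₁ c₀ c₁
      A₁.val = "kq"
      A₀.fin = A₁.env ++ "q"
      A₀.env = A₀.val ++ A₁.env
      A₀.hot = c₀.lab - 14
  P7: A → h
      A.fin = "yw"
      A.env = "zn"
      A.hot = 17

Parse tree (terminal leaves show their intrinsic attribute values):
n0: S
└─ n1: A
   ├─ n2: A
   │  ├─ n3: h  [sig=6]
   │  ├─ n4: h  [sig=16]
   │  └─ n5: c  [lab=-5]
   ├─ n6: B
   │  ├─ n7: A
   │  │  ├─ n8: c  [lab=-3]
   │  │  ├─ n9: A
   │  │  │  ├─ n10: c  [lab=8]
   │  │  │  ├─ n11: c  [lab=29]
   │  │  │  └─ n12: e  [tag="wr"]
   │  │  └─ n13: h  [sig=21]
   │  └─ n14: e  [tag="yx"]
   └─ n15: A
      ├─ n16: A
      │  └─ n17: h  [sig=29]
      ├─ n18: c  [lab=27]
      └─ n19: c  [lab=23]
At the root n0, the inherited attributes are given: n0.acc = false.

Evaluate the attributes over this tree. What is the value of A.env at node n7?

"rxyyrxywr"

1. n0.acc = false  [given at root]
2. n1.val = "uq"  ["uq"]
3. n2.val = "uuq"  ["u" ++ A₀.val]
4. n3.sig = 6  [terminal]
5. n4.sig = 16  [terminal]
6. n5.lab = -5  [terminal]
7. n2.fin = "uuqx"  [A.val ++ "x"]
8. n2.env = "vuuq"  ["v" ++ A.val]
9. n2.hot = 0  [h₁.sig - 16]
10. n7.val = "rx"  ["rx"]
11. n8.lab = -3  [terminal]
12. n9.val = "rxy"  [A₀.val ++ "y"]
13. n10.lab = 8  [terminal]
14. n11.lab = 29  [terminal]
15. n12.tag = "wr"  [terminal]
16. n9.fin = "rxyy"  [A.val ++ "y"]
17. n9.env = "rxywr"  [A.val ++ e.tag]
18. n9.hot = 19  [c₀.lab + 11]
19. n13.sig = 21  [terminal]
20. n7.fin = "rxywrp"  [A₁.env ++ "p"]
21. n7.env = "rxyyrxywr"  [A₁.fin ++ A₁.env]
22. n7.hot = -5  [c.lab + h.sig - 23]
23. n14.tag = "yx"  [terminal]
24. n6.ok = 4  [A.hot * -2 - 6]
25. n6.acc = 29  [29]
26. n15.val = "vuuquq"  [A₁.env ++ A₀.val]
27. n16.val = "kq"  ["kq"]
28. n17.sig = 29  [terminal]
29. n16.fin = "yw"  ["yw"]
30. n16.env = "zn"  ["zn"]
31. n16.hot = 17  [17]
32. n18.lab = 27  [terminal]
33. n19.lab = 23  [terminal]
34. n15.fin = "znq"  [A₁.env ++ "q"]
35. n15.env = "vuuquqzn"  [A₀.val ++ A₁.env]
36. n15.hot = 13  [c₀.lab - 14]
37. n1.fin = "uqznq"  [A₀.val ++ A₂.fin]
38. n1.env = "ruuqx"  ["r" ++ A₁.fin]
39. n1.hot = -9  [B.acc - 38]
40. n0.lim = 5  [5]
41. n0.off = "xu"  ["xu"]
42. n0.key = 6  [6]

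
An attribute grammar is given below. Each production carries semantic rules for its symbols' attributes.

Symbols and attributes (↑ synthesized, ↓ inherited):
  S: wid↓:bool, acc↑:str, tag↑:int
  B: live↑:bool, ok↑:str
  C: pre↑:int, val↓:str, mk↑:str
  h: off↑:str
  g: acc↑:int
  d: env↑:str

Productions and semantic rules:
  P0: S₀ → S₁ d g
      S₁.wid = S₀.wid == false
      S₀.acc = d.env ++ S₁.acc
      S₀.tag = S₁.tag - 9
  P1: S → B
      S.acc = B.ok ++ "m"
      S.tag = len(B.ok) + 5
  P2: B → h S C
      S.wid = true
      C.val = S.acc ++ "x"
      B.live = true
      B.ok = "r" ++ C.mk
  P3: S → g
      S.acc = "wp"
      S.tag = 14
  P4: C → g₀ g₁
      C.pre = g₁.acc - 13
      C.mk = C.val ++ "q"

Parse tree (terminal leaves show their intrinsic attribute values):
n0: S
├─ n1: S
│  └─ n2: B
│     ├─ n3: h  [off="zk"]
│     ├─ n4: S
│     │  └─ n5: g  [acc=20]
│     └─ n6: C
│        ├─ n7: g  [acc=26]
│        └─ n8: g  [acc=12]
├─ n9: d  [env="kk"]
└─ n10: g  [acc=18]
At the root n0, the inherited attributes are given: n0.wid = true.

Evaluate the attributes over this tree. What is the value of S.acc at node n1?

"rwpxqm"

1. n0.wid = true  [given at root]
2. n1.wid = false  [S₀.wid == false]
3. n3.off = "zk"  [terminal]
4. n4.wid = true  [true]
5. n5.acc = 20  [terminal]
6. n4.acc = "wp"  ["wp"]
7. n4.tag = 14  [14]
8. n6.val = "wpx"  [S.acc ++ "x"]
9. n7.acc = 26  [terminal]
10. n8.acc = 12  [terminal]
11. n6.pre = -1  [g₁.acc - 13]
12. n6.mk = "wpxq"  [C.val ++ "q"]
13. n2.live = true  [true]
14. n2.ok = "rwpxq"  ["r" ++ C.mk]
15. n1.acc = "rwpxqm"  [B.ok ++ "m"]
16. n1.tag = 10  [len(B.ok) + 5]
17. n9.env = "kk"  [terminal]
18. n10.acc = 18  [terminal]
19. n0.acc = "kkrwpxqm"  [d.env ++ S₁.acc]
20. n0.tag = 1  [S₁.tag - 9]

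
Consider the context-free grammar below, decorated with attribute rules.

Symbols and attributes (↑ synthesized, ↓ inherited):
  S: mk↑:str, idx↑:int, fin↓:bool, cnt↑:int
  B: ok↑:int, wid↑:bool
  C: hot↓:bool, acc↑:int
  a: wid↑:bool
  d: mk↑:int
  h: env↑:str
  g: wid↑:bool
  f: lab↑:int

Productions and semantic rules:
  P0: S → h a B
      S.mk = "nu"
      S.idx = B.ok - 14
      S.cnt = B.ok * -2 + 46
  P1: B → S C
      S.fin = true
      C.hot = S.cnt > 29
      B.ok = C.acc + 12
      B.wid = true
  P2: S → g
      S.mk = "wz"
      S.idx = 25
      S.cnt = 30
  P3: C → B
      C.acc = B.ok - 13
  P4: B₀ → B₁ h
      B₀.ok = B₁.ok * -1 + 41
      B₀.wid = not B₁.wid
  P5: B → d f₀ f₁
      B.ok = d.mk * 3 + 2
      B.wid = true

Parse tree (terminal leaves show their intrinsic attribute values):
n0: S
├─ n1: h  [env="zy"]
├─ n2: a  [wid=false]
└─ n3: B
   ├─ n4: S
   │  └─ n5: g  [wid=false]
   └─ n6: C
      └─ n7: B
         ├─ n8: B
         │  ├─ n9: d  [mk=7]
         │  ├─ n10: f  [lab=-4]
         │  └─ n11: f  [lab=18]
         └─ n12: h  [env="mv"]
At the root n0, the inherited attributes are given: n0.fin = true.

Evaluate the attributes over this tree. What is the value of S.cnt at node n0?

1. n0.fin = true  [given at root]
2. n1.env = "zy"  [terminal]
3. n2.wid = false  [terminal]
4. n4.fin = true  [true]
5. n5.wid = false  [terminal]
6. n4.mk = "wz"  ["wz"]
7. n4.idx = 25  [25]
8. n4.cnt = 30  [30]
9. n6.hot = true  [S.cnt > 29]
10. n9.mk = 7  [terminal]
11. n10.lab = -4  [terminal]
12. n11.lab = 18  [terminal]
13. n8.ok = 23  [d.mk * 3 + 2]
14. n8.wid = true  [true]
15. n12.env = "mv"  [terminal]
16. n7.ok = 18  [B₁.ok * -1 + 41]
17. n7.wid = false  [not B₁.wid]
18. n6.acc = 5  [B.ok - 13]
19. n3.ok = 17  [C.acc + 12]
20. n3.wid = true  [true]
21. n0.mk = "nu"  ["nu"]
22. n0.idx = 3  [B.ok - 14]
23. n0.cnt = 12  [B.ok * -2 + 46]

12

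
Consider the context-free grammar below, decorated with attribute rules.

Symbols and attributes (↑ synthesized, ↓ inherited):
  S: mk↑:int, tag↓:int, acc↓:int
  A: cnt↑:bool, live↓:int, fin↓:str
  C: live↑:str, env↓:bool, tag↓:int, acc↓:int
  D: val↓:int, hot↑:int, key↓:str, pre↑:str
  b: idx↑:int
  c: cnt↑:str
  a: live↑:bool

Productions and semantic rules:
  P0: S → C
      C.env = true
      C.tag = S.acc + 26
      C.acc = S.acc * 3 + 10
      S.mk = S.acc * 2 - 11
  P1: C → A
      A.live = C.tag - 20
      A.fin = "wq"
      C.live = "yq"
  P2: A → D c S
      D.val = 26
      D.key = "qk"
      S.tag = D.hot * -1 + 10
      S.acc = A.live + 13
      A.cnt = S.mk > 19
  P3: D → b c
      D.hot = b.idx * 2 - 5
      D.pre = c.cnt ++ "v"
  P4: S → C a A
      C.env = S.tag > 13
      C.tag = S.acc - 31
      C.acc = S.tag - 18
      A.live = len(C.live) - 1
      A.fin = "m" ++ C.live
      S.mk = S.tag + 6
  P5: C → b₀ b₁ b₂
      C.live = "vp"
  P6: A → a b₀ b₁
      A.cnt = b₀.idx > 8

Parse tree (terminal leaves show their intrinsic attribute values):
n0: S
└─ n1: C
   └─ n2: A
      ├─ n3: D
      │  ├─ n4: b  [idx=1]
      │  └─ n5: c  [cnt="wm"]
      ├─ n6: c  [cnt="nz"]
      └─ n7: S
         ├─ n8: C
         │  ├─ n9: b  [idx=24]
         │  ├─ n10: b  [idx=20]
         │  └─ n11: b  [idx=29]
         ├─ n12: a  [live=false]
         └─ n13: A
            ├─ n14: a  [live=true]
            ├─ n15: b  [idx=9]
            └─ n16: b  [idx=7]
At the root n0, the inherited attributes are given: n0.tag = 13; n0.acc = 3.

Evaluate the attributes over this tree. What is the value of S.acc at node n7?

1. n0.tag = 13  [given at root]
2. n0.acc = 3  [given at root]
3. n1.env = true  [true]
4. n1.tag = 29  [S.acc + 26]
5. n1.acc = 19  [S.acc * 3 + 10]
6. n2.live = 9  [C.tag - 20]
7. n2.fin = "wq"  ["wq"]
8. n3.val = 26  [26]
9. n3.key = "qk"  ["qk"]
10. n4.idx = 1  [terminal]
11. n5.cnt = "wm"  [terminal]
12. n3.hot = -3  [b.idx * 2 - 5]
13. n3.pre = "wmv"  [c.cnt ++ "v"]
14. n6.cnt = "nz"  [terminal]
15. n7.tag = 13  [D.hot * -1 + 10]
16. n7.acc = 22  [A.live + 13]
17. n8.env = false  [S.tag > 13]
18. n8.tag = -9  [S.acc - 31]
19. n8.acc = -5  [S.tag - 18]
20. n9.idx = 24  [terminal]
21. n10.idx = 20  [terminal]
22. n11.idx = 29  [terminal]
23. n8.live = "vp"  ["vp"]
24. n12.live = false  [terminal]
25. n13.live = 1  [len(C.live) - 1]
26. n13.fin = "mvp"  ["m" ++ C.live]
27. n14.live = true  [terminal]
28. n15.idx = 9  [terminal]
29. n16.idx = 7  [terminal]
30. n13.cnt = true  [b₀.idx > 8]
31. n7.mk = 19  [S.tag + 6]
32. n2.cnt = false  [S.mk > 19]
33. n1.live = "yq"  ["yq"]
34. n0.mk = -5  [S.acc * 2 - 11]

22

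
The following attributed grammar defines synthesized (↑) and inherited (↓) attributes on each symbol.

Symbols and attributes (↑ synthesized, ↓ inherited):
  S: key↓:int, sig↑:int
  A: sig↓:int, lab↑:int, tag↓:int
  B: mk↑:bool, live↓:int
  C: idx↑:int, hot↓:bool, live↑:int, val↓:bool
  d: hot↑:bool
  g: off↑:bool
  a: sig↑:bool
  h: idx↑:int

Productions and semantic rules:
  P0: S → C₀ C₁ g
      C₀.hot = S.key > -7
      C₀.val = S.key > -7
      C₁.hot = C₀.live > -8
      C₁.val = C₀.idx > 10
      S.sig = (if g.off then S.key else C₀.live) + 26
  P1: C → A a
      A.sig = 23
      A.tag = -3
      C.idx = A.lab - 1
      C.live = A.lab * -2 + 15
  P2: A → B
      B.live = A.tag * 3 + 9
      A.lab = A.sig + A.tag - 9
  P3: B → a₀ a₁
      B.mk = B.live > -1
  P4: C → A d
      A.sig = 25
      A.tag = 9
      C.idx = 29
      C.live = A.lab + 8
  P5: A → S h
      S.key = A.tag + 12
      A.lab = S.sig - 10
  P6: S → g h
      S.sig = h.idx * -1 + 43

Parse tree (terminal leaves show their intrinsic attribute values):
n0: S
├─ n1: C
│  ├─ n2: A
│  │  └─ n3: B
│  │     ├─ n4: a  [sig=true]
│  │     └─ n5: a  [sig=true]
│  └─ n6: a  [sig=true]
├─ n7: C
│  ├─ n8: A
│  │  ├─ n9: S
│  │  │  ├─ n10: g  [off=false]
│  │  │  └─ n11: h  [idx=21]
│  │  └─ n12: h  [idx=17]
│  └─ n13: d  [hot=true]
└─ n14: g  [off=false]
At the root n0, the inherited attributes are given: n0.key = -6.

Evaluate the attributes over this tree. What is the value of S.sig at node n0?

1. n0.key = -6  [given at root]
2. n1.hot = true  [S.key > -7]
3. n1.val = true  [S.key > -7]
4. n2.sig = 23  [23]
5. n2.tag = -3  [-3]
6. n3.live = 0  [A.tag * 3 + 9]
7. n4.sig = true  [terminal]
8. n5.sig = true  [terminal]
9. n3.mk = true  [B.live > -1]
10. n2.lab = 11  [A.sig + A.tag - 9]
11. n6.sig = true  [terminal]
12. n1.idx = 10  [A.lab - 1]
13. n1.live = -7  [A.lab * -2 + 15]
14. n7.hot = true  [C₀.live > -8]
15. n7.val = false  [C₀.idx > 10]
16. n8.sig = 25  [25]
17. n8.tag = 9  [9]
18. n9.key = 21  [A.tag + 12]
19. n10.off = false  [terminal]
20. n11.idx = 21  [terminal]
21. n9.sig = 22  [h.idx * -1 + 43]
22. n12.idx = 17  [terminal]
23. n8.lab = 12  [S.sig - 10]
24. n13.hot = true  [terminal]
25. n7.idx = 29  [29]
26. n7.live = 20  [A.lab + 8]
27. n14.off = false  [terminal]
28. n0.sig = 19  [(if g.off then S.key else C₀.live) + 26]

19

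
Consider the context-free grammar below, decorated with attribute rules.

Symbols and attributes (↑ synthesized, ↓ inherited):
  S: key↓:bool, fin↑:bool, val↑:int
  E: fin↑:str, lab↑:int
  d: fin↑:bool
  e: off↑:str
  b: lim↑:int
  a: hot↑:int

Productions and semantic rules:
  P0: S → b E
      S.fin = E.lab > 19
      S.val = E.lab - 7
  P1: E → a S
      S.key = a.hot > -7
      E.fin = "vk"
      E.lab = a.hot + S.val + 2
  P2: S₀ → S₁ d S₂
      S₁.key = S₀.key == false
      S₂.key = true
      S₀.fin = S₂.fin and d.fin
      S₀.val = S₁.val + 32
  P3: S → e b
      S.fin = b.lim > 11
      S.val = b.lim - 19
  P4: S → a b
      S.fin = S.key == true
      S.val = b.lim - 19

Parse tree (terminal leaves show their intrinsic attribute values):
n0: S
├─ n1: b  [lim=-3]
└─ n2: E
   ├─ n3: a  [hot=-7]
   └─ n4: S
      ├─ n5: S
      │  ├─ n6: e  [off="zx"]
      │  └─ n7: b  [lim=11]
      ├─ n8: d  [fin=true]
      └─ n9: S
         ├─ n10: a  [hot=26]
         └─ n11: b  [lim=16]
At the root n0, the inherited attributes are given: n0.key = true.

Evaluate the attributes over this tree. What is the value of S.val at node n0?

1. n0.key = true  [given at root]
2. n1.lim = -3  [terminal]
3. n3.hot = -7  [terminal]
4. n4.key = false  [a.hot > -7]
5. n5.key = true  [S₀.key == false]
6. n6.off = "zx"  [terminal]
7. n7.lim = 11  [terminal]
8. n5.fin = false  [b.lim > 11]
9. n5.val = -8  [b.lim - 19]
10. n8.fin = true  [terminal]
11. n9.key = true  [true]
12. n10.hot = 26  [terminal]
13. n11.lim = 16  [terminal]
14. n9.fin = true  [S.key == true]
15. n9.val = -3  [b.lim - 19]
16. n4.fin = true  [S₂.fin and d.fin]
17. n4.val = 24  [S₁.val + 32]
18. n2.fin = "vk"  ["vk"]
19. n2.lab = 19  [a.hot + S.val + 2]
20. n0.fin = false  [E.lab > 19]
21. n0.val = 12  [E.lab - 7]

12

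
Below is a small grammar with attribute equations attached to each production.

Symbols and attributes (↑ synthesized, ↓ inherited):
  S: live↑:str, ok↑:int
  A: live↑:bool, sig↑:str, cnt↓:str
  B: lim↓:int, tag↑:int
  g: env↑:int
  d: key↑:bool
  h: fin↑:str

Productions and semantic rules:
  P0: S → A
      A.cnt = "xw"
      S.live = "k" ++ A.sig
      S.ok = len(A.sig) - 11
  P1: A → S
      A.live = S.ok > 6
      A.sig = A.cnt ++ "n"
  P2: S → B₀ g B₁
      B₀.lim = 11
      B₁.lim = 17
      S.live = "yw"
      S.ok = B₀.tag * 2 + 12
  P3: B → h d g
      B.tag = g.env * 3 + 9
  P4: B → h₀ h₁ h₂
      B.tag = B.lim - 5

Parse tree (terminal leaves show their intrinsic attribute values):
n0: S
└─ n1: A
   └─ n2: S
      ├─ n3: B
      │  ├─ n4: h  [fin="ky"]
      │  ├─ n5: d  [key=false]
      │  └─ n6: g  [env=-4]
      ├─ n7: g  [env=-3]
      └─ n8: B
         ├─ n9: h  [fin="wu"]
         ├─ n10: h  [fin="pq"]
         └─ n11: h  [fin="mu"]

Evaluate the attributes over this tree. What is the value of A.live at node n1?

1. n1.cnt = "xw"  ["xw"]
2. n3.lim = 11  [11]
3. n4.fin = "ky"  [terminal]
4. n5.key = false  [terminal]
5. n6.env = -4  [terminal]
6. n3.tag = -3  [g.env * 3 + 9]
7. n7.env = -3  [terminal]
8. n8.lim = 17  [17]
9. n9.fin = "wu"  [terminal]
10. n10.fin = "pq"  [terminal]
11. n11.fin = "mu"  [terminal]
12. n8.tag = 12  [B.lim - 5]
13. n2.live = "yw"  ["yw"]
14. n2.ok = 6  [B₀.tag * 2 + 12]
15. n1.live = false  [S.ok > 6]
16. n1.sig = "xwn"  [A.cnt ++ "n"]
17. n0.live = "kxwn"  ["k" ++ A.sig]
18. n0.ok = -8  [len(A.sig) - 11]

false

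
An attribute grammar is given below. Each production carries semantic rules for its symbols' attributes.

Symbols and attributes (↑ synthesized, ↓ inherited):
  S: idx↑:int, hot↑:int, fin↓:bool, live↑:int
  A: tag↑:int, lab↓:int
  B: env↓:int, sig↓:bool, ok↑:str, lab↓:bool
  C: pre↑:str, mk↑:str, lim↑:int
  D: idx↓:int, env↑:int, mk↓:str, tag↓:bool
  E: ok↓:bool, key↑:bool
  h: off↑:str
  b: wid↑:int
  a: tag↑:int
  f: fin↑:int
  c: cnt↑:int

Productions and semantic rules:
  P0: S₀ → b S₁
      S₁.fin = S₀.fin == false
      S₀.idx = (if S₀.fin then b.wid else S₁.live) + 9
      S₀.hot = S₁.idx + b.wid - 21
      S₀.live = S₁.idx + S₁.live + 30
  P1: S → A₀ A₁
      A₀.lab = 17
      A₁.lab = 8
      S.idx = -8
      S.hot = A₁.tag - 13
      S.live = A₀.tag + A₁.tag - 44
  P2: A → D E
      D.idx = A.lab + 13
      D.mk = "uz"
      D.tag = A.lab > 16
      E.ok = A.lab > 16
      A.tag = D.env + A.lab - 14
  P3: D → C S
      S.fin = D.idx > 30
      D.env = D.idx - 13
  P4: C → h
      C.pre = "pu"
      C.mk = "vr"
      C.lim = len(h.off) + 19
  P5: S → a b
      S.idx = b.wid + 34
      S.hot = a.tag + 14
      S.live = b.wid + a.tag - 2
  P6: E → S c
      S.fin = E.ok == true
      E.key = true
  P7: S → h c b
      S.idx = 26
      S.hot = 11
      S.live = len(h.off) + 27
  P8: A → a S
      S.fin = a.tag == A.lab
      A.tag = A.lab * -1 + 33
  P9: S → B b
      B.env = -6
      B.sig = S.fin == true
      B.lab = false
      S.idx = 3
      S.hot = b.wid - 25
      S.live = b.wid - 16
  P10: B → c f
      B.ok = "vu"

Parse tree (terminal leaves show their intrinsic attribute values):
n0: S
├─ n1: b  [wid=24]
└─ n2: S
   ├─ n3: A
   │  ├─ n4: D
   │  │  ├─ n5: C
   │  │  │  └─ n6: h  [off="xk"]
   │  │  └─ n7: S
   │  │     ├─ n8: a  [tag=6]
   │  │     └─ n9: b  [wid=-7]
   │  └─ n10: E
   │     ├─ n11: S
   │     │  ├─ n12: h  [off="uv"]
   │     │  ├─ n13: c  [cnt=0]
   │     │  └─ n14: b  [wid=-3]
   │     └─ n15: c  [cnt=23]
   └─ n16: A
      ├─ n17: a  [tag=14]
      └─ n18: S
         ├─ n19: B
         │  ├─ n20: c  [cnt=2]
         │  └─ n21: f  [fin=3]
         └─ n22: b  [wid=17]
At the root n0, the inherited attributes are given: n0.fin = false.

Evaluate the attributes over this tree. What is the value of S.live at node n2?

1

1. n0.fin = false  [given at root]
2. n1.wid = 24  [terminal]
3. n2.fin = true  [S₀.fin == false]
4. n3.lab = 17  [17]
5. n4.idx = 30  [A.lab + 13]
6. n4.mk = "uz"  ["uz"]
7. n4.tag = true  [A.lab > 16]
8. n6.off = "xk"  [terminal]
9. n5.pre = "pu"  ["pu"]
10. n5.mk = "vr"  ["vr"]
11. n5.lim = 21  [len(h.off) + 19]
12. n7.fin = false  [D.idx > 30]
13. n8.tag = 6  [terminal]
14. n9.wid = -7  [terminal]
15. n7.idx = 27  [b.wid + 34]
16. n7.hot = 20  [a.tag + 14]
17. n7.live = -3  [b.wid + a.tag - 2]
18. n4.env = 17  [D.idx - 13]
19. n10.ok = true  [A.lab > 16]
20. n11.fin = true  [E.ok == true]
21. n12.off = "uv"  [terminal]
22. n13.cnt = 0  [terminal]
23. n14.wid = -3  [terminal]
24. n11.idx = 26  [26]
25. n11.hot = 11  [11]
26. n11.live = 29  [len(h.off) + 27]
27. n15.cnt = 23  [terminal]
28. n10.key = true  [true]
29. n3.tag = 20  [D.env + A.lab - 14]
30. n16.lab = 8  [8]
31. n17.tag = 14  [terminal]
32. n18.fin = false  [a.tag == A.lab]
33. n19.env = -6  [-6]
34. n19.sig = false  [S.fin == true]
35. n19.lab = false  [false]
36. n20.cnt = 2  [terminal]
37. n21.fin = 3  [terminal]
38. n19.ok = "vu"  ["vu"]
39. n22.wid = 17  [terminal]
40. n18.idx = 3  [3]
41. n18.hot = -8  [b.wid - 25]
42. n18.live = 1  [b.wid - 16]
43. n16.tag = 25  [A.lab * -1 + 33]
44. n2.idx = -8  [-8]
45. n2.hot = 12  [A₁.tag - 13]
46. n2.live = 1  [A₀.tag + A₁.tag - 44]
47. n0.idx = 10  [(if S₀.fin then b.wid else S₁.live) + 9]
48. n0.hot = -5  [S₁.idx + b.wid - 21]
49. n0.live = 23  [S₁.idx + S₁.live + 30]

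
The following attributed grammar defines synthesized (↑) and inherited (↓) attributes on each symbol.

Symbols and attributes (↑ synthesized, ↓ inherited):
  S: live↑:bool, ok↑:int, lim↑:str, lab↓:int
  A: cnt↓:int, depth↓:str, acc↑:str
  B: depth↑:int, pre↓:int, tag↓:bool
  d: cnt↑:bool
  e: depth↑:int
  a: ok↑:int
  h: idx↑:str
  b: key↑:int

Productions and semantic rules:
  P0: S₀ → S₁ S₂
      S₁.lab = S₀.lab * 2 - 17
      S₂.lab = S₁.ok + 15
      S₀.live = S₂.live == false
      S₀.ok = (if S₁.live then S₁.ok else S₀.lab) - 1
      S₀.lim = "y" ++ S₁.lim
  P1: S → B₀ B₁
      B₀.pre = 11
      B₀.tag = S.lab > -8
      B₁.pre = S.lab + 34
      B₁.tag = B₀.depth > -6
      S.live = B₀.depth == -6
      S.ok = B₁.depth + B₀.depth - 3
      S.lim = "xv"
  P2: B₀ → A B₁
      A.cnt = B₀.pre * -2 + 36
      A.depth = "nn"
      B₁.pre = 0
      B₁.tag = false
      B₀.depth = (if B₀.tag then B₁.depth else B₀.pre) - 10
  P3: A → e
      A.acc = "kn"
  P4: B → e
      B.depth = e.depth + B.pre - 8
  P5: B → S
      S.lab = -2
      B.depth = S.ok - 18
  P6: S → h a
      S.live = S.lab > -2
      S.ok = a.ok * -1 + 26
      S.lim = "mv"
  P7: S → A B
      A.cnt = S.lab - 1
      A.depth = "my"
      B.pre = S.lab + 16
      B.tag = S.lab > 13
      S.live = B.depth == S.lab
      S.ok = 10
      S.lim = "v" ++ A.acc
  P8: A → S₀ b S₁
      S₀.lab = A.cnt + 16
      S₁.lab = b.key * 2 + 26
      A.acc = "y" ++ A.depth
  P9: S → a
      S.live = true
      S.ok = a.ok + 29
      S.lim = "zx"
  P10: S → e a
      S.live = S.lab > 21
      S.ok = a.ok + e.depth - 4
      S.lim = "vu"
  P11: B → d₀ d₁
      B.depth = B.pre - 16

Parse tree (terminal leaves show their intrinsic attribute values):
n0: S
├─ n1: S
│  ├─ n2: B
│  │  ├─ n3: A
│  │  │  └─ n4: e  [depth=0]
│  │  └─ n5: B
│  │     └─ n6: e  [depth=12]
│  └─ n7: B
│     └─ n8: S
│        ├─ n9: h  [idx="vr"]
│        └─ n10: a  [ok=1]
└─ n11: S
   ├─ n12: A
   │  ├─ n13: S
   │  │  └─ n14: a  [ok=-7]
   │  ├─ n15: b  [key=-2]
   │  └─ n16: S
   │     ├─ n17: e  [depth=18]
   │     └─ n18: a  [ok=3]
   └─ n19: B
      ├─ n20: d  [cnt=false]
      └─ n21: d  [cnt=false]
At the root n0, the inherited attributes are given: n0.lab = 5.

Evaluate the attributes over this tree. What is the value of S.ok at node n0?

1. n0.lab = 5  [given at root]
2. n1.lab = -7  [S₀.lab * 2 - 17]
3. n2.pre = 11  [11]
4. n2.tag = true  [S.lab > -8]
5. n3.cnt = 14  [B₀.pre * -2 + 36]
6. n3.depth = "nn"  ["nn"]
7. n4.depth = 0  [terminal]
8. n3.acc = "kn"  ["kn"]
9. n5.pre = 0  [0]
10. n5.tag = false  [false]
11. n6.depth = 12  [terminal]
12. n5.depth = 4  [e.depth + B.pre - 8]
13. n2.depth = -6  [(if B₀.tag then B₁.depth else B₀.pre) - 10]
14. n7.pre = 27  [S.lab + 34]
15. n7.tag = false  [B₀.depth > -6]
16. n8.lab = -2  [-2]
17. n9.idx = "vr"  [terminal]
18. n10.ok = 1  [terminal]
19. n8.live = false  [S.lab > -2]
20. n8.ok = 25  [a.ok * -1 + 26]
21. n8.lim = "mv"  ["mv"]
22. n7.depth = 7  [S.ok - 18]
23. n1.live = true  [B₀.depth == -6]
24. n1.ok = -2  [B₁.depth + B₀.depth - 3]
25. n1.lim = "xv"  ["xv"]
26. n11.lab = 13  [S₁.ok + 15]
27. n12.cnt = 12  [S.lab - 1]
28. n12.depth = "my"  ["my"]
29. n13.lab = 28  [A.cnt + 16]
30. n14.ok = -7  [terminal]
31. n13.live = true  [true]
32. n13.ok = 22  [a.ok + 29]
33. n13.lim = "zx"  ["zx"]
34. n15.key = -2  [terminal]
35. n16.lab = 22  [b.key * 2 + 26]
36. n17.depth = 18  [terminal]
37. n18.ok = 3  [terminal]
38. n16.live = true  [S.lab > 21]
39. n16.ok = 17  [a.ok + e.depth - 4]
40. n16.lim = "vu"  ["vu"]
41. n12.acc = "ymy"  ["y" ++ A.depth]
42. n19.pre = 29  [S.lab + 16]
43. n19.tag = false  [S.lab > 13]
44. n20.cnt = false  [terminal]
45. n21.cnt = false  [terminal]
46. n19.depth = 13  [B.pre - 16]
47. n11.live = true  [B.depth == S.lab]
48. n11.ok = 10  [10]
49. n11.lim = "vymy"  ["v" ++ A.acc]
50. n0.live = false  [S₂.live == false]
51. n0.ok = -3  [(if S₁.live then S₁.ok else S₀.lab) - 1]
52. n0.lim = "yxv"  ["y" ++ S₁.lim]

-3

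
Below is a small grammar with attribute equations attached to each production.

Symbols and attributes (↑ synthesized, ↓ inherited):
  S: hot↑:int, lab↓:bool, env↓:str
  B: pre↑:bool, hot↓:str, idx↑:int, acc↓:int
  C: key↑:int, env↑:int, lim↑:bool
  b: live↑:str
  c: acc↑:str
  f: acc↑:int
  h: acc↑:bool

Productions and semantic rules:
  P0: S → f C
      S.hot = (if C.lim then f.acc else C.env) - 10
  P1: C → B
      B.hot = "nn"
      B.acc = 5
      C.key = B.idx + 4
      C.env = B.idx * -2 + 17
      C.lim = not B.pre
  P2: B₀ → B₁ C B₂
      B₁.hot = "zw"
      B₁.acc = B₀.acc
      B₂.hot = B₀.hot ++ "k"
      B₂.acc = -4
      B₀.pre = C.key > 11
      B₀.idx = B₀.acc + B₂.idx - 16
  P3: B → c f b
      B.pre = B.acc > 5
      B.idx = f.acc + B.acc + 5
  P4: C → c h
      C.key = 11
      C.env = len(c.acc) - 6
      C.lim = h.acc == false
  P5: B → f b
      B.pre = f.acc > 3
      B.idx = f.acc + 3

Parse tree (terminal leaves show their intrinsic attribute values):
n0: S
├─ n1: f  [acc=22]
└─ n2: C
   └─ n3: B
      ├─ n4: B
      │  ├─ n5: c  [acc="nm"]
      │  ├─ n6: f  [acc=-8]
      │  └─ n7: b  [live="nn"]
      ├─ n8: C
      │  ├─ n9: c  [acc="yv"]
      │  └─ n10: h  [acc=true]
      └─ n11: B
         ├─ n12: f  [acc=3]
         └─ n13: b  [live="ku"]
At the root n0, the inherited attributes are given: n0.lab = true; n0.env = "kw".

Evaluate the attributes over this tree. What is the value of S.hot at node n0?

12

1. n0.lab = true  [given at root]
2. n0.env = "kw"  [given at root]
3. n1.acc = 22  [terminal]
4. n3.hot = "nn"  ["nn"]
5. n3.acc = 5  [5]
6. n4.hot = "zw"  ["zw"]
7. n4.acc = 5  [B₀.acc]
8. n5.acc = "nm"  [terminal]
9. n6.acc = -8  [terminal]
10. n7.live = "nn"  [terminal]
11. n4.pre = false  [B.acc > 5]
12. n4.idx = 2  [f.acc + B.acc + 5]
13. n9.acc = "yv"  [terminal]
14. n10.acc = true  [terminal]
15. n8.key = 11  [11]
16. n8.env = -4  [len(c.acc) - 6]
17. n8.lim = false  [h.acc == false]
18. n11.hot = "nnk"  [B₀.hot ++ "k"]
19. n11.acc = -4  [-4]
20. n12.acc = 3  [terminal]
21. n13.live = "ku"  [terminal]
22. n11.pre = false  [f.acc > 3]
23. n11.idx = 6  [f.acc + 3]
24. n3.pre = false  [C.key > 11]
25. n3.idx = -5  [B₀.acc + B₂.idx - 16]
26. n2.key = -1  [B.idx + 4]
27. n2.env = 27  [B.idx * -2 + 17]
28. n2.lim = true  [not B.pre]
29. n0.hot = 12  [(if C.lim then f.acc else C.env) - 10]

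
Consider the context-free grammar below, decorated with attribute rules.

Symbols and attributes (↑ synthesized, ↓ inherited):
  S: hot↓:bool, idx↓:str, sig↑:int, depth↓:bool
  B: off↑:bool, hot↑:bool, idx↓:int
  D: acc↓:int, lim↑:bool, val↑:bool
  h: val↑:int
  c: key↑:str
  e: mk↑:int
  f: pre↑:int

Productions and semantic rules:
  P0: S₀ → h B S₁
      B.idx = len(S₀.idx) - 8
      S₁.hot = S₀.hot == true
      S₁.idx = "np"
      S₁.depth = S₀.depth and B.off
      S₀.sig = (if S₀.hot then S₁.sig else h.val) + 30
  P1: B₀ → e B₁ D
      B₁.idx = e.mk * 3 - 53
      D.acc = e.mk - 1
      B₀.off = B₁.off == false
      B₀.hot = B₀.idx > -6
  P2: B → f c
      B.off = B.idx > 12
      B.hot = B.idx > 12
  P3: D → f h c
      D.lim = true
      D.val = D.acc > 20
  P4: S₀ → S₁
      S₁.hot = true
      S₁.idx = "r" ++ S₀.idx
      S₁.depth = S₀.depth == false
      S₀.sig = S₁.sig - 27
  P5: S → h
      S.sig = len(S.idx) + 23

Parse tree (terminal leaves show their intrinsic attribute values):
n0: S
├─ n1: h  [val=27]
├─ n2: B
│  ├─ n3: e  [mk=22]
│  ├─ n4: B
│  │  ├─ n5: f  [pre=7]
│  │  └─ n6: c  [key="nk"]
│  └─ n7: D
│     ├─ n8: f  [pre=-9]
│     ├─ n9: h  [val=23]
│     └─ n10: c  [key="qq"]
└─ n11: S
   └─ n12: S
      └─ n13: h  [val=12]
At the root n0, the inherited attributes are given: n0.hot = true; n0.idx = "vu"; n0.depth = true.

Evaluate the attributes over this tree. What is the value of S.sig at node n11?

1. n0.hot = true  [given at root]
2. n0.idx = "vu"  [given at root]
3. n0.depth = true  [given at root]
4. n1.val = 27  [terminal]
5. n2.idx = -6  [len(S₀.idx) - 8]
6. n3.mk = 22  [terminal]
7. n4.idx = 13  [e.mk * 3 - 53]
8. n5.pre = 7  [terminal]
9. n6.key = "nk"  [terminal]
10. n4.off = true  [B.idx > 12]
11. n4.hot = true  [B.idx > 12]
12. n7.acc = 21  [e.mk - 1]
13. n8.pre = -9  [terminal]
14. n9.val = 23  [terminal]
15. n10.key = "qq"  [terminal]
16. n7.lim = true  [true]
17. n7.val = true  [D.acc > 20]
18. n2.off = false  [B₁.off == false]
19. n2.hot = false  [B₀.idx > -6]
20. n11.hot = true  [S₀.hot == true]
21. n11.idx = "np"  ["np"]
22. n11.depth = false  [S₀.depth and B.off]
23. n12.hot = true  [true]
24. n12.idx = "rnp"  ["r" ++ S₀.idx]
25. n12.depth = true  [S₀.depth == false]
26. n13.val = 12  [terminal]
27. n12.sig = 26  [len(S.idx) + 23]
28. n11.sig = -1  [S₁.sig - 27]
29. n0.sig = 29  [(if S₀.hot then S₁.sig else h.val) + 30]

-1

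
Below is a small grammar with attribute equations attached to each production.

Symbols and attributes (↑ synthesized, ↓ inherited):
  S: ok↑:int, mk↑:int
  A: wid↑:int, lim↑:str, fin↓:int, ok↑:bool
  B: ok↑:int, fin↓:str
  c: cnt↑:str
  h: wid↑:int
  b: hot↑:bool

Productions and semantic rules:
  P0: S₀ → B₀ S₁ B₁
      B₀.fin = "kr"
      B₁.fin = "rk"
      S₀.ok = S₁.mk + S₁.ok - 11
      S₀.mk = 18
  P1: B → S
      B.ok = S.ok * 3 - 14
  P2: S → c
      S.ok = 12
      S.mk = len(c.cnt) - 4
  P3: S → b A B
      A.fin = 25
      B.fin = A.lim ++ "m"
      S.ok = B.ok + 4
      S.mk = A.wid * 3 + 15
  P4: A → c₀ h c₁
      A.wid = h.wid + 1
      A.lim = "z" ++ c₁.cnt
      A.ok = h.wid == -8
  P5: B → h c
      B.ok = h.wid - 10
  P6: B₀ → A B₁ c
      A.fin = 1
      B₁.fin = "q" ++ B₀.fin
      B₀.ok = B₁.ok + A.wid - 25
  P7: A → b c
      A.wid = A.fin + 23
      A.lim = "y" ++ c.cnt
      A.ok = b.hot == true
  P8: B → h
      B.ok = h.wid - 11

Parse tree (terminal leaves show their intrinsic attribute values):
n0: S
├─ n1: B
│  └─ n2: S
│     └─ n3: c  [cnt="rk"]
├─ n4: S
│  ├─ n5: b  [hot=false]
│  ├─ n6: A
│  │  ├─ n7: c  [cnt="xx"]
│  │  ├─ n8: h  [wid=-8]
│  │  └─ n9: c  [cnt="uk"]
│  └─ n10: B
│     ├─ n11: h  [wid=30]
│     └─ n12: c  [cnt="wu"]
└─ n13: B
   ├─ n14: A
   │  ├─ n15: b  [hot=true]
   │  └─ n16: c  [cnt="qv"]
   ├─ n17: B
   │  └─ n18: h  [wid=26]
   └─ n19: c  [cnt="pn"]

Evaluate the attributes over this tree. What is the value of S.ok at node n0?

1. n1.fin = "kr"  ["kr"]
2. n3.cnt = "rk"  [terminal]
3. n2.ok = 12  [12]
4. n2.mk = -2  [len(c.cnt) - 4]
5. n1.ok = 22  [S.ok * 3 - 14]
6. n5.hot = false  [terminal]
7. n6.fin = 25  [25]
8. n7.cnt = "xx"  [terminal]
9. n8.wid = -8  [terminal]
10. n9.cnt = "uk"  [terminal]
11. n6.wid = -7  [h.wid + 1]
12. n6.lim = "zuk"  ["z" ++ c₁.cnt]
13. n6.ok = true  [h.wid == -8]
14. n10.fin = "zukm"  [A.lim ++ "m"]
15. n11.wid = 30  [terminal]
16. n12.cnt = "wu"  [terminal]
17. n10.ok = 20  [h.wid - 10]
18. n4.ok = 24  [B.ok + 4]
19. n4.mk = -6  [A.wid * 3 + 15]
20. n13.fin = "rk"  ["rk"]
21. n14.fin = 1  [1]
22. n15.hot = true  [terminal]
23. n16.cnt = "qv"  [terminal]
24. n14.wid = 24  [A.fin + 23]
25. n14.lim = "yqv"  ["y" ++ c.cnt]
26. n14.ok = true  [b.hot == true]
27. n17.fin = "qrk"  ["q" ++ B₀.fin]
28. n18.wid = 26  [terminal]
29. n17.ok = 15  [h.wid - 11]
30. n19.cnt = "pn"  [terminal]
31. n13.ok = 14  [B₁.ok + A.wid - 25]
32. n0.ok = 7  [S₁.mk + S₁.ok - 11]
33. n0.mk = 18  [18]

7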